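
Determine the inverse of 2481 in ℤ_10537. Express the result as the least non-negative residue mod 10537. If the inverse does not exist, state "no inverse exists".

2544

Run Euclid on (10537, 2481):
10537 = 4*2481 + 613
2481 = 4*613 + 29
613 = 21*29 + 4
29 = 7*4 + 1
4 = 4*1 + 0
The gcd is 1. Working backward:
1 = 29 − 7·4
1 = −7·613 + 148·29
1 = 148·2481 − 599·613
1 = −599·10537 + 2544·2481
So 2481·2544 ≡ 1 (mod 10537).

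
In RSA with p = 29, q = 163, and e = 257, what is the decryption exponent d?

353

φ(n) = (p−1)(q−1) = 28·162 = 4536.
Need d with 257·d ≡ 1 (mod 4536). Apply the extended Euclidean algorithm:
4536 = 17·257 + 167
257 = 1·167 + 90
167 = 1·90 + 77
90 = 1·77 + 13
77 = 5·13 + 12
13 = 1·12 + 1
12 = 12·1 + 0
Back-substitute:
1 = 13 − 12
1 = −77 + 6·13
1 = 6·90 − 7·77
1 = −7·167 + 13·90
1 = 13·257 − 20·167
1 = −20·4536 + 353·257
So 257·353 ≡ 1 (mod 4536), hence d = 353.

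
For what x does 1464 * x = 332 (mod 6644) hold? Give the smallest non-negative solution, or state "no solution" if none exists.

First find gcd(1464, 6644):
6644 = 4·1464 + 788
1464 = 1·788 + 676
788 = 1·676 + 112
676 = 6·112 + 4
112 = 28·4 + 0
gcd = 4 and 4 | 332, so solutions exist. Divide through by 4: 366x ≡ 83 (mod 1661).
Now find 366⁻¹ mod 1661:
1661 = 4·366 + 197
366 = 1·197 + 169
197 = 1·169 + 28
169 = 6·28 + 1
28 = 28·1 + 0
Back-substitute:
1 = 169 − 6·28
1 = −6·197 + 7·169
1 = 7·366 − 13·197
1 = −13·1661 + 59·366
So 366⁻¹ ≡ 59 (mod 1661).
Then x ≡ 59·83 ≡ 1575 (mod 1661); the smallest non-negative solution is x = 1575.

1575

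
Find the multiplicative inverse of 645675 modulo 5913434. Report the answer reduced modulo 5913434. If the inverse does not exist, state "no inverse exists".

gcd(5913434, 645675) by repeated division:
5913434 = 9×645675 + 102359
645675 = 6×102359 + 31521
102359 = 3×31521 + 7796
31521 = 4×7796 + 337
7796 = 23×337 + 45
337 = 7×45 + 22
45 = 2×22 + 1
22 = 22×1 + 0
Since gcd(645675, 5913434) = 1, back-substitute to write 1 as a combination:
1 = 45 − 2·22
1 = −2·337 + 15·45
1 = 15·7796 − 347·337
1 = −347·31521 + 1403·7796
1 = 1403·102359 − 4556·31521
1 = −4556·645675 + 28739·102359
1 = 28739·5913434 − 263207·645675
Hence 645675⁻¹ ≡ -263207 ≡ 5650227 (mod 5913434).

5650227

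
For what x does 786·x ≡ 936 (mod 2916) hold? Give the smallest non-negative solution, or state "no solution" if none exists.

42

First find gcd(786, 2916):
2916 = 3·786 + 558
786 = 1·558 + 228
558 = 2·228 + 102
228 = 2·102 + 24
102 = 4·24 + 6
24 = 4·6 + 0
gcd = 6 and 6 | 936, so solutions exist. Divide through by 6: 131x ≡ 156 (mod 486).
Now find 131⁻¹ mod 486:
486 = 3*131 + 93
131 = 1*93 + 38
93 = 2*38 + 17
38 = 2*17 + 4
17 = 4*4 + 1
4 = 4*1 + 0
Back-substitute:
1 = 17 − 4·4
1 = −4·38 + 9·17
1 = 9·93 − 22·38
1 = −22·131 + 31·93
1 = 31·486 − 115·131
So 131·(-115) ≡ 1 (mod 486), i.e. 131⁻¹ ≡ 371.
Then x ≡ 371·156 ≡ 42 (mod 486); the smallest non-negative solution is x = 42.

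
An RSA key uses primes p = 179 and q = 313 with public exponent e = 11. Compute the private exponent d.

φ(n) = (p−1)(q−1) = 178·312 = 55536.
Need d with 11·d ≡ 1 (mod 55536). Apply the extended Euclidean algorithm:
55536 = 5048×11 + 8
11 = 1×8 + 3
8 = 2×3 + 2
3 = 1×2 + 1
2 = 2×1 + 0
Back-substitute:
1 = 3 − 2
1 = −8 + 3·3
1 = 3·11 − 4·8
1 = −4·55536 + 20195·11
So 11·20195 ≡ 1 (mod 55536), hence d = 20195.

20195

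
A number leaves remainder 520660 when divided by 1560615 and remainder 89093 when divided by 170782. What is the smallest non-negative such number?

Write x = 520660 + 1560615·k. Then 1560615·k ≡ 89093 − 520660 ≡ 80779 (mod 170782).
Need 1560615⁻¹ mod 170782. Extended Euclid on (170782, 23577):
170782 = 7*23577 + 5743
23577 = 4*5743 + 605
5743 = 9*605 + 298
605 = 2*298 + 9
298 = 33*9 + 1
9 = 9*1 + 0
Back-substitute:
1 = 298 − 33·9
1 = −33·605 + 67·298
1 = 67·5743 − 636·605
1 = −636·23577 + 2611·5743
1 = 2611·170782 − 18913·23577
1560615⁻¹ ≡ 151869 (mod 170782), so k ≡ 151869·80779 ≡ 42545 (mod 170782).
x = 520660 + 1560615·42545 = 66396885835.

66396885835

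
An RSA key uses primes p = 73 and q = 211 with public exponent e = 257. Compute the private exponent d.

353

φ(n) = (p−1)(q−1) = 72·210 = 15120.
Need d with 257·d ≡ 1 (mod 15120). Apply the extended Euclidean algorithm:
15120 = 58×257 + 214
257 = 1×214 + 43
214 = 4×43 + 42
43 = 1×42 + 1
42 = 42×1 + 0
Back-substitute:
1 = 43 − 42
1 = −214 + 5·43
1 = 5·257 − 6·214
1 = −6·15120 + 353·257
So 257·353 ≡ 1 (mod 15120), hence d = 353.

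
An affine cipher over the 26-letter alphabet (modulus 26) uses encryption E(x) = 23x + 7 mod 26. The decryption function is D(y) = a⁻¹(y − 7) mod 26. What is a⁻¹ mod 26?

Run Euclid on (26, 23):
26 = 1·23 + 3
23 = 7·3 + 2
3 = 1·2 + 1
2 = 2·1 + 0
The gcd is 1. Working backward:
1 = 3 − 2
1 = −23 + 8·3
1 = 8·26 − 9·23
So 23·(-9) ≡ 1 (mod 26), and -9 ≡ 17 (mod 26).

17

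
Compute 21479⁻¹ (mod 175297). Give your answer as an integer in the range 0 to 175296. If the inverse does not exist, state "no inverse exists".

78871

Apply the Euclidean algorithm to 175297 and 21479:
175297 = 8×21479 + 3465
21479 = 6×3465 + 689
3465 = 5×689 + 20
689 = 34×20 + 9
20 = 2×9 + 2
9 = 4×2 + 1
2 = 2×1 + 0
Since gcd(21479, 175297) = 1, back-substitute to write 1 as a combination:
1 = 9 − 4·2
1 = −4·20 + 9·9
1 = 9·689 − 310·20
1 = −310·3465 + 1559·689
1 = 1559·21479 − 9664·3465
1 = −9664·175297 + 78871·21479
So 21479·78871 ≡ 1 (mod 175297).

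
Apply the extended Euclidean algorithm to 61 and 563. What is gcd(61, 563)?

1

Euclidean algorithm:
563 = 9×61 + 14
61 = 4×14 + 5
14 = 2×5 + 4
5 = 1×4 + 1
4 = 4×1 + 0
gcd(61, 563) = 1.
Working backward:
1 = 5 − 4
1 = −14 + 3·5
1 = 3·61 − 13·14
1 = −13·563 + 120·61
So 1 = (-13)·563 + (120)·61.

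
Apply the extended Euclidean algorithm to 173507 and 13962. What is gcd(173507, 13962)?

Euclidean algorithm:
173507 = 12*13962 + 5963
13962 = 2*5963 + 2036
5963 = 2*2036 + 1891
2036 = 1*1891 + 145
1891 = 13*145 + 6
145 = 24*6 + 1
6 = 6*1 + 0
gcd(173507, 13962) = 1.
Working backward:
1 = 145 − 24·6
1 = −24·1891 + 313·145
1 = 313·2036 − 337·1891
1 = −337·5963 + 987·2036
1 = 987·13962 − 2311·5963
1 = −2311·173507 + 28719·13962
So 1 = (-2311)·173507 + (28719)·13962.

1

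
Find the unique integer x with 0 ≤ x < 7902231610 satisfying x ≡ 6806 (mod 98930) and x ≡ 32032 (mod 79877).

Write x = 6806 + 98930·k. Then 98930·k ≡ 32032 − 6806 ≡ 25226 (mod 79877).
Need 98930⁻¹ mod 79877. Extended Euclid on (79877, 19053):
79877 = 4*19053 + 3665
19053 = 5*3665 + 728
3665 = 5*728 + 25
728 = 29*25 + 3
25 = 8*3 + 1
3 = 3*1 + 0
Back-substitute:
1 = 25 − 8·3
1 = −8·728 + 233·25
1 = 233·3665 − 1173·728
1 = −1173·19053 + 6098·3665
1 = 6098·79877 − 25565·19053
98930⁻¹ ≡ 54312 (mod 79877), so k ≡ 54312·25226 ≡ 24208 (mod 79877).
x = 6806 + 98930·24208 = 2394904246.

2394904246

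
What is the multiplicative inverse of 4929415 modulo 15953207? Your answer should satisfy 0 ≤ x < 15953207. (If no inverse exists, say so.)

gcd(15953207, 4929415) by repeated division:
15953207 = 3·4929415 + 1164962
4929415 = 4·1164962 + 269567
1164962 = 4·269567 + 86694
269567 = 3·86694 + 9485
86694 = 9·9485 + 1329
9485 = 7·1329 + 182
1329 = 7·182 + 55
182 = 3·55 + 17
55 = 3·17 + 4
17 = 4·4 + 1
4 = 4·1 + 0
The gcd is 1. Working backward:
1 = 17 − 4·4
1 = −4·55 + 13·17
1 = 13·182 − 43·55
1 = −43·1329 + 314·182
1 = 314·9485 − 2241·1329
1 = −2241·86694 + 20483·9485
1 = 20483·269567 − 63690·86694
1 = −63690·1164962 + 275243·269567
1 = 275243·4929415 − 1164662·1164962
1 = −1164662·15953207 + 3769229·4929415
So 4929415·3769229 ≡ 1 (mod 15953207).

3769229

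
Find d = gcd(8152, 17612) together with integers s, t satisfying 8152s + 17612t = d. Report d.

Apply Euclid's algorithm to 17612 and 8152:
17612 = 2*8152 + 1308
8152 = 6*1308 + 304
1308 = 4*304 + 92
304 = 3*92 + 28
92 = 3*28 + 8
28 = 3*8 + 4
8 = 2*4 + 0
gcd(8152, 17612) = 4.
Working backward:
4 = 28 − 3·8
4 = −3·92 + 10·28
4 = 10·304 − 33·92
4 = −33·1308 + 142·304
4 = 142·8152 − 885·1308
4 = −885·17612 + 1912·8152
So 4 = (-885)·17612 + (1912)·8152.

4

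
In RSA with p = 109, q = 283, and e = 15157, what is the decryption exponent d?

4933

φ(n) = (p−1)(q−1) = 108·282 = 30456.
Need d with 15157·d ≡ 1 (mod 30456). Apply the extended Euclidean algorithm:
30456 = 2·15157 + 142
15157 = 106·142 + 105
142 = 1·105 + 37
105 = 2·37 + 31
37 = 1·31 + 6
31 = 5·6 + 1
6 = 6·1 + 0
Back-substitute:
1 = 31 − 5·6
1 = −5·37 + 6·31
1 = 6·105 − 17·37
1 = −17·142 + 23·105
1 = 23·15157 − 2455·142
1 = −2455·30456 + 4933·15157
So 15157·4933 ≡ 1 (mod 30456), hence d = 4933.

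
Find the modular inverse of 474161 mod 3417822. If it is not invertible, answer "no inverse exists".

Extended Euclidean algorithm:
3417822 = 7×474161 + 98695
474161 = 4×98695 + 79381
98695 = 1×79381 + 19314
79381 = 4×19314 + 2125
19314 = 9×2125 + 189
2125 = 11×189 + 46
189 = 4×46 + 5
46 = 9×5 + 1
5 = 5×1 + 0
Since gcd(474161, 3417822) = 1, back-substitute to write 1 as a combination:
1 = 46 − 9·5
1 = −9·189 + 37·46
1 = 37·2125 − 416·189
1 = −416·19314 + 3781·2125
1 = 3781·79381 − 15540·19314
1 = −15540·98695 + 19321·79381
1 = 19321·474161 − 92824·98695
1 = −92824·3417822 + 669089·474161
So 474161·669089 ≡ 1 (mod 3417822).

669089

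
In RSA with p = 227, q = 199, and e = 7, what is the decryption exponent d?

φ(n) = (p−1)(q−1) = 226·198 = 44748.
Need d with 7·d ≡ 1 (mod 44748). Apply the extended Euclidean algorithm:
44748 = 6392·7 + 4
7 = 1·4 + 3
4 = 1·3 + 1
3 = 3·1 + 0
Back-substitute:
1 = 4 − 3
1 = −7 + 2·4
1 = 2·44748 − 12785·7
So 7·(-12785) ≡ 1 (mod 44748), hence d ≡ -12785 ≡ 31963 (mod 44748).

31963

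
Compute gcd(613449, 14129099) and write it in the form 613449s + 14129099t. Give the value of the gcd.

1

Repeated division:
14129099 = 23·613449 + 19772
613449 = 31·19772 + 517
19772 = 38·517 + 126
517 = 4·126 + 13
126 = 9·13 + 9
13 = 1·9 + 4
9 = 2·4 + 1
4 = 4·1 + 0
gcd(613449, 14129099) = 1.
Express as a combination:
1 = 9 − 2·4
1 = −2·13 + 3·9
1 = 3·126 − 29·13
1 = −29·517 + 119·126
1 = 119·19772 − 4551·517
1 = −4551·613449 + 141200·19772
1 = 141200·14129099 − 3252151·613449
So 1 = (141200)·14129099 + (-3252151)·613449.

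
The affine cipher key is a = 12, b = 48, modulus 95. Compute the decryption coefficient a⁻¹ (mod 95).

8

Run Euclid on (95, 12):
95 = 7·12 + 11
12 = 1·11 + 1
11 = 11·1 + 0
gcd = 1, so the inverse exists. Back-substitute:
1 = 12 − 11
1 = −95 + 8·12
So 12·8 ≡ 1 (mod 95).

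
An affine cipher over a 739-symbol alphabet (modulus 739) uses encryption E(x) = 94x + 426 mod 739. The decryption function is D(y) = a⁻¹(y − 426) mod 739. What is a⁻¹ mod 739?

228

Run Euclid on (739, 94):
739 = 7*94 + 81
94 = 1*81 + 13
81 = 6*13 + 3
13 = 4*3 + 1
3 = 3*1 + 0
The gcd is 1. Working backward:
1 = 13 − 4·3
1 = −4·81 + 25·13
1 = 25·94 − 29·81
1 = −29·739 + 228·94
So 94·228 ≡ 1 (mod 739).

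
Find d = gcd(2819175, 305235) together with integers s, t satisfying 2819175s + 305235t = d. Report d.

Apply Euclid's algorithm to 2819175 and 305235:
2819175 = 9×305235 + 72060
305235 = 4×72060 + 16995
72060 = 4×16995 + 4080
16995 = 4×4080 + 675
4080 = 6×675 + 30
675 = 22×30 + 15
30 = 2×15 + 0
gcd(2819175, 305235) = 15.
Back-substituting:
15 = 675 − 22·30
15 = −22·4080 + 133·675
15 = 133·16995 − 554·4080
15 = −554·72060 + 2349·16995
15 = 2349·305235 − 9950·72060
15 = −9950·2819175 + 91899·305235
So 15 = (-9950)·2819175 + (91899)·305235.

15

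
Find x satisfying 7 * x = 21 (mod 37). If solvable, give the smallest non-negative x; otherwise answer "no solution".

First find gcd(7, 37):
37 = 5*7 + 2
7 = 3*2 + 1
2 = 2*1 + 0
gcd = 1, so a unique solution mod 37 exists.
Back-substitute for the Bézout coefficients:
1 = 7 − 3·2
1 = −3·37 + 16·7
So 7·(16) ≡ 1 (mod 37), giving 7⁻¹ ≡ 16.
x ≡ 7⁻¹·21 ≡ 16·21 ≡ 3 (mod 37).

3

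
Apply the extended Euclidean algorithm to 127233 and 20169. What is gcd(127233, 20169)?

Repeated division:
127233 = 6*20169 + 6219
20169 = 3*6219 + 1512
6219 = 4*1512 + 171
1512 = 8*171 + 144
171 = 1*144 + 27
144 = 5*27 + 9
27 = 3*9 + 0
gcd(127233, 20169) = 9.
Express as a combination:
9 = 144 − 5·27
9 = −5·171 + 6·144
9 = 6·1512 − 53·171
9 = −53·6219 + 218·1512
9 = 218·20169 − 707·6219
9 = −707·127233 + 4460·20169
So 9 = (-707)·127233 + (4460)·20169.

9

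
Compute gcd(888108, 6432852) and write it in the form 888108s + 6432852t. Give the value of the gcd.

12

Apply Euclid's algorithm to 6432852 and 888108:
6432852 = 7·888108 + 216096
888108 = 4·216096 + 23724
216096 = 9·23724 + 2580
23724 = 9·2580 + 504
2580 = 5·504 + 60
504 = 8·60 + 24
60 = 2·24 + 12
24 = 2·12 + 0
gcd(888108, 6432852) = 12.
Express as a combination:
12 = 60 − 2·24
12 = −2·504 + 17·60
12 = 17·2580 − 87·504
12 = −87·23724 + 800·2580
12 = 800·216096 − 7287·23724
12 = −7287·888108 + 29948·216096
12 = 29948·6432852 − 216923·888108
So 12 = (29948)·6432852 + (-216923)·888108.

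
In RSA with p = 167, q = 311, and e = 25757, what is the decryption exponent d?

953

φ(n) = (p−1)(q−1) = 166·310 = 51460.
Need d with 25757·d ≡ 1 (mod 51460). Apply the extended Euclidean algorithm:
51460 = 1*25757 + 25703
25757 = 1*25703 + 54
25703 = 475*54 + 53
54 = 1*53 + 1
53 = 53*1 + 0
Back-substitute:
1 = 54 − 53
1 = −25703 + 476·54
1 = 476·25757 − 477·25703
1 = −477·51460 + 953·25757
So 25757·953 ≡ 1 (mod 51460), hence d = 953.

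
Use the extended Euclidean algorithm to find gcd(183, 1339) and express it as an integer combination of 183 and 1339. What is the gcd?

Repeated division:
1339 = 7×183 + 58
183 = 3×58 + 9
58 = 6×9 + 4
9 = 2×4 + 1
4 = 4×1 + 0
gcd(183, 1339) = 1.
Working backward:
1 = 9 − 2·4
1 = −2·58 + 13·9
1 = 13·183 − 41·58
1 = −41·1339 + 300·183
So 1 = (-41)·1339 + (300)·183.

1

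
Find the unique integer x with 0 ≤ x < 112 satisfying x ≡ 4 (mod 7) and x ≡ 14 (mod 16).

Write x = 4 + 7·k. Then 7·k ≡ 14 − 4 ≡ 10 (mod 16).
Need 7⁻¹ mod 16. Extended Euclid on (16, 7):
16 = 2*7 + 2
7 = 3*2 + 1
2 = 2*1 + 0
Back-substitute:
1 = 7 − 3·2
1 = −3·16 + 7·7
7⁻¹ ≡ 7 (mod 16), so k ≡ 7·10 ≡ 6 (mod 16).
x = 4 + 7·6 = 46.

46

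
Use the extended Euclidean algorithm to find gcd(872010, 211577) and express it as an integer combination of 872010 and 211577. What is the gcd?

1

Repeated division:
872010 = 4·211577 + 25702
211577 = 8·25702 + 5961
25702 = 4·5961 + 1858
5961 = 3·1858 + 387
1858 = 4·387 + 310
387 = 1·310 + 77
310 = 4·77 + 2
77 = 38·2 + 1
2 = 2·1 + 0
gcd(872010, 211577) = 1.
Working backward:
1 = 77 − 38·2
1 = −38·310 + 153·77
1 = 153·387 − 191·310
1 = −191·1858 + 917·387
1 = 917·5961 − 2942·1858
1 = −2942·25702 + 12685·5961
1 = 12685·211577 − 104422·25702
1 = −104422·872010 + 430373·211577
So 1 = (-104422)·872010 + (430373)·211577.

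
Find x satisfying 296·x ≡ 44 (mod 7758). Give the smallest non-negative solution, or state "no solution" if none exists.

2359

First find gcd(296, 7758):
7758 = 26·296 + 62
296 = 4·62 + 48
62 = 1·48 + 14
48 = 3·14 + 6
14 = 2·6 + 2
6 = 3·2 + 0
gcd = 2 and 2 | 44, so solutions exist. Divide through by 2: 148x ≡ 22 (mod 3879).
Now find 148⁻¹ mod 3879:
3879 = 26·148 + 31
148 = 4·31 + 24
31 = 1·24 + 7
24 = 3·7 + 3
7 = 2·3 + 1
3 = 3·1 + 0
Back-substitute:
1 = 7 − 2·3
1 = −2·24 + 7·7
1 = 7·31 − 9·24
1 = −9·148 + 43·31
1 = 43·3879 − 1127·148
So 148·(-1127) ≡ 1 (mod 3879), i.e. 148⁻¹ ≡ 2752.
Then x ≡ 2752·22 ≡ 2359 (mod 3879); the smallest non-negative solution is x = 2359.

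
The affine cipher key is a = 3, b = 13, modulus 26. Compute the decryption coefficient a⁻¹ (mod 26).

Extended Euclidean algorithm:
26 = 8·3 + 2
3 = 1·2 + 1
2 = 2·1 + 0
Since gcd(3, 26) = 1, back-substitute to write 1 as a combination:
1 = 3 − 2
1 = −26 + 9·3
So 3·9 ≡ 1 (mod 26).

9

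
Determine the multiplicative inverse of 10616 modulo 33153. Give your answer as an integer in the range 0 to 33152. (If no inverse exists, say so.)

25430

Extended Euclidean algorithm:
33153 = 3*10616 + 1305
10616 = 8*1305 + 176
1305 = 7*176 + 73
176 = 2*73 + 30
73 = 2*30 + 13
30 = 2*13 + 4
13 = 3*4 + 1
4 = 4*1 + 0
gcd = 1, so the inverse exists. Back-substitute:
1 = 13 − 3·4
1 = −3·30 + 7·13
1 = 7·73 − 17·30
1 = −17·176 + 41·73
1 = 41·1305 − 304·176
1 = −304·10616 + 2473·1305
1 = 2473·33153 − 7723·10616
Hence 10616⁻¹ ≡ -7723 ≡ 25430 (mod 33153).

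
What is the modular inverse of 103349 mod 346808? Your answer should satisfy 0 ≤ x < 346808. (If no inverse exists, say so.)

266533

gcd(346808, 103349) by repeated division:
346808 = 3·103349 + 36761
103349 = 2·36761 + 29827
36761 = 1·29827 + 6934
29827 = 4·6934 + 2091
6934 = 3·2091 + 661
2091 = 3·661 + 108
661 = 6·108 + 13
108 = 8·13 + 4
13 = 3·4 + 1
4 = 4·1 + 0
Since gcd(103349, 346808) = 1, back-substitute to write 1 as a combination:
1 = 13 − 3·4
1 = −3·108 + 25·13
1 = 25·661 − 153·108
1 = −153·2091 + 484·661
1 = 484·6934 − 1605·2091
1 = −1605·29827 + 6904·6934
1 = 6904·36761 − 8509·29827
1 = −8509·103349 + 23922·36761
1 = 23922·346808 − 80275·103349
So 103349·(-80275) ≡ 1 (mod 346808), and -80275 ≡ 266533 (mod 346808).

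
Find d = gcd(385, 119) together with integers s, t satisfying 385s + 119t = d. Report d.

7

Euclidean algorithm:
385 = 3×119 + 28
119 = 4×28 + 7
28 = 4×7 + 0
gcd(385, 119) = 7.
Working backward:
7 = 119 − 4·28
7 = −4·385 + 13·119
So 7 = (-4)·385 + (13)·119.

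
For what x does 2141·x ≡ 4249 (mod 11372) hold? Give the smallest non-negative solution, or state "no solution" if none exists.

11289

First find gcd(2141, 11372):
11372 = 5*2141 + 667
2141 = 3*667 + 140
667 = 4*140 + 107
140 = 1*107 + 33
107 = 3*33 + 8
33 = 4*8 + 1
8 = 8*1 + 0
gcd = 1, so a unique solution mod 11372 exists.
Back-substitute for the Bézout coefficients:
1 = 33 − 4·8
1 = −4·107 + 13·33
1 = 13·140 − 17·107
1 = −17·667 + 81·140
1 = 81·2141 − 260·667
1 = −260·11372 + 1381·2141
So 2141·(1381) ≡ 1 (mod 11372), giving 2141⁻¹ ≡ 1381.
x ≡ 2141⁻¹·4249 ≡ 1381·4249 ≡ 11289 (mod 11372).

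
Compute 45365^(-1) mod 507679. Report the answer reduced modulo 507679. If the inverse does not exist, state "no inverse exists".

391248

Extended Euclidean algorithm:
507679 = 11*45365 + 8664
45365 = 5*8664 + 2045
8664 = 4*2045 + 484
2045 = 4*484 + 109
484 = 4*109 + 48
109 = 2*48 + 13
48 = 3*13 + 9
13 = 1*9 + 4
9 = 2*4 + 1
4 = 4*1 + 0
The gcd is 1. Working backward:
1 = 9 − 2·4
1 = −2·13 + 3·9
1 = 3·48 − 11·13
1 = −11·109 + 25·48
1 = 25·484 − 111·109
1 = −111·2045 + 469·484
1 = 469·8664 − 1987·2045
1 = −1987·45365 + 10404·8664
1 = 10404·507679 − 116431·45365
Thus 45365·(-116431) ≡ 1 (mod 507679); reducing, -116431 mod 507679 = 391248.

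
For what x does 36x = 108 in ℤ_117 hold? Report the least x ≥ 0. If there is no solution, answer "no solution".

First find gcd(36, 117):
117 = 3×36 + 9
36 = 4×9 + 0
gcd = 9 and 9 | 108, so solutions exist. Divide through by 9: 4x ≡ 12 (mod 13).
Now find 4⁻¹ mod 13:
13 = 3*4 + 1
4 = 4*1 + 0
Back-substitute:
1 = 13 − 3·4
So 4·(-3) ≡ 1 (mod 13), i.e. 4⁻¹ ≡ 10.
Then x ≡ 10·12 ≡ 3 (mod 13); the smallest non-negative solution is x = 3.

3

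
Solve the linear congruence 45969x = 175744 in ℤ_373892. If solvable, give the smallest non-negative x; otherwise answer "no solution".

15360

First find gcd(45969, 373892):
373892 = 8*45969 + 6140
45969 = 7*6140 + 2989
6140 = 2*2989 + 162
2989 = 18*162 + 73
162 = 2*73 + 16
73 = 4*16 + 9
16 = 1*9 + 7
9 = 1*7 + 2
7 = 3*2 + 1
2 = 2*1 + 0
gcd = 1, so a unique solution mod 373892 exists.
Back-substitute for the Bézout coefficients:
1 = 7 − 3·2
1 = −3·9 + 4·7
1 = 4·16 − 7·9
1 = −7·73 + 32·16
1 = 32·162 − 71·73
1 = −71·2989 + 1310·162
1 = 1310·6140 − 2691·2989
1 = −2691·45969 + 20147·6140
1 = 20147·373892 − 163867·45969
So 45969·(-163867) ≡ 1 (mod 373892), giving 45969⁻¹ ≡ 210025.
x ≡ 45969⁻¹·175744 ≡ 210025·175744 ≡ 15360 (mod 373892).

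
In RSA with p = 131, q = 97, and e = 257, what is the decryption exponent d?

5633

φ(n) = (p−1)(q−1) = 130·96 = 12480.
Need d with 257·d ≡ 1 (mod 12480). Apply the extended Euclidean algorithm:
12480 = 48×257 + 144
257 = 1×144 + 113
144 = 1×113 + 31
113 = 3×31 + 20
31 = 1×20 + 11
20 = 1×11 + 9
11 = 1×9 + 2
9 = 4×2 + 1
2 = 2×1 + 0
Back-substitute:
1 = 9 − 4·2
1 = −4·11 + 5·9
1 = 5·20 − 9·11
1 = −9·31 + 14·20
1 = 14·113 − 51·31
1 = −51·144 + 65·113
1 = 65·257 − 116·144
1 = −116·12480 + 5633·257
So 257·5633 ≡ 1 (mod 12480), hence d = 5633.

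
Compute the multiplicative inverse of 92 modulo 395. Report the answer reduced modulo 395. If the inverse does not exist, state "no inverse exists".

Extended Euclidean algorithm:
395 = 4×92 + 27
92 = 3×27 + 11
27 = 2×11 + 5
11 = 2×5 + 1
5 = 5×1 + 0
The gcd is 1. Working backward:
1 = 11 − 2·5
1 = −2·27 + 5·11
1 = 5·92 − 17·27
1 = −17·395 + 73·92
So 92·73 ≡ 1 (mod 395).

73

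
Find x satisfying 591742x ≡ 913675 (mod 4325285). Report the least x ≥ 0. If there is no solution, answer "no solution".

3963595

First find gcd(591742, 4325285):
4325285 = 7·591742 + 183091
591742 = 3·183091 + 42469
183091 = 4·42469 + 13215
42469 = 3·13215 + 2824
13215 = 4·2824 + 1919
2824 = 1·1919 + 905
1919 = 2·905 + 109
905 = 8·109 + 33
109 = 3·33 + 10
33 = 3·10 + 3
10 = 3·3 + 1
3 = 3·1 + 0
gcd = 1, so a unique solution mod 4325285 exists.
Back-substitute for the Bézout coefficients:
1 = 10 − 3·3
1 = −3·33 + 10·10
1 = 10·109 − 33·33
1 = −33·905 + 274·109
1 = 274·1919 − 581·905
1 = −581·2824 + 855·1919
1 = 855·13215 − 4001·2824
1 = −4001·42469 + 12858·13215
1 = 12858·183091 − 55433·42469
1 = −55433·591742 + 179157·183091
1 = 179157·4325285 − 1309532·591742
So 591742·(-1309532) ≡ 1 (mod 4325285), giving 591742⁻¹ ≡ 3015753.
x ≡ 591742⁻¹·913675 ≡ 3015753·913675 ≡ 3963595 (mod 4325285).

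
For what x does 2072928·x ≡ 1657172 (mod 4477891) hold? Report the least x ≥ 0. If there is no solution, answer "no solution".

400247

First find gcd(2072928, 4477891):
4477891 = 2×2072928 + 332035
2072928 = 6×332035 + 80718
332035 = 4×80718 + 9163
80718 = 8×9163 + 7414
9163 = 1×7414 + 1749
7414 = 4×1749 + 418
1749 = 4×418 + 77
418 = 5×77 + 33
77 = 2×33 + 11
33 = 3×11 + 0
gcd = 11 and 11 | 1657172, so solutions exist. Divide through by 11: 188448x ≡ 150652 (mod 407081).
Now find 188448⁻¹ mod 407081:
407081 = 2×188448 + 30185
188448 = 6×30185 + 7338
30185 = 4×7338 + 833
7338 = 8×833 + 674
833 = 1×674 + 159
674 = 4×159 + 38
159 = 4×38 + 7
38 = 5×7 + 3
7 = 2×3 + 1
3 = 3×1 + 0
Back-substitute:
1 = 7 − 2·3
1 = −2·38 + 11·7
1 = 11·159 − 46·38
1 = −46·674 + 195·159
1 = 195·833 − 241·674
1 = −241·7338 + 2123·833
1 = 2123·30185 − 8733·7338
1 = −8733·188448 + 54521·30185
1 = 54521·407081 − 117775·188448
So 188448·(-117775) ≡ 1 (mod 407081), i.e. 188448⁻¹ ≡ 289306.
Then x ≡ 289306·150652 ≡ 400247 (mod 407081); the smallest non-negative solution is x = 400247.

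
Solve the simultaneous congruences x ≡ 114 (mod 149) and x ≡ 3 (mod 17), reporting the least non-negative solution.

Write x = 114 + 149·k. Then 149·k ≡ 3 − 114 ≡ 8 (mod 17).
Need 149⁻¹ mod 17. Extended Euclid on (17, 13):
17 = 1*13 + 4
13 = 3*4 + 1
4 = 4*1 + 0
Back-substitute:
1 = 13 − 3·4
1 = −3·17 + 4·13
149⁻¹ ≡ 4 (mod 17), so k ≡ 4·8 ≡ 15 (mod 17).
x = 114 + 149·15 = 2349.

2349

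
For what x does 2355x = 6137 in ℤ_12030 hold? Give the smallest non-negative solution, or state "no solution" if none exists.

no solution

gcd(2355, 12030):
12030 = 5×2355 + 255
2355 = 9×255 + 60
255 = 4×60 + 15
60 = 4×15 + 0
gcd = 15, but 15 ∤ 6137, so the congruence has no solution.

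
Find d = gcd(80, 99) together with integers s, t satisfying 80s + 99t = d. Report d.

1

Apply Euclid's algorithm to 99 and 80:
99 = 1·80 + 19
80 = 4·19 + 4
19 = 4·4 + 3
4 = 1·3 + 1
3 = 3·1 + 0
gcd(80, 99) = 1.
Working backward:
1 = 4 − 3
1 = −19 + 5·4
1 = 5·80 − 21·19
1 = −21·99 + 26·80
So 1 = (-21)·99 + (26)·80.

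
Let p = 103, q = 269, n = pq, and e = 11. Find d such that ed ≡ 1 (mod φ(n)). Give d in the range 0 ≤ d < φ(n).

φ(n) = (p−1)(q−1) = 102·268 = 27336.
Need d with 11·d ≡ 1 (mod 27336). Apply the extended Euclidean algorithm:
27336 = 2485·11 + 1
11 = 11·1 + 0
Back-substitute:
1 = 27336 − 2485·11
So 11·(-2485) ≡ 1 (mod 27336), hence d ≡ -2485 ≡ 24851 (mod 27336).

24851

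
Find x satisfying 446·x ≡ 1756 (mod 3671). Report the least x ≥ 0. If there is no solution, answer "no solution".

3000

First find gcd(446, 3671):
3671 = 8×446 + 103
446 = 4×103 + 34
103 = 3×34 + 1
34 = 34×1 + 0
gcd = 1, so a unique solution mod 3671 exists.
Back-substitute for the Bézout coefficients:
1 = 103 − 3·34
1 = −3·446 + 13·103
1 = 13·3671 − 107·446
So 446·(-107) ≡ 1 (mod 3671), giving 446⁻¹ ≡ 3564.
x ≡ 446⁻¹·1756 ≡ 3564·1756 ≡ 3000 (mod 3671).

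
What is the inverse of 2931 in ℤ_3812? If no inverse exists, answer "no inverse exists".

gcd(3812, 2931) by repeated division:
3812 = 1·2931 + 881
2931 = 3·881 + 288
881 = 3·288 + 17
288 = 16·17 + 16
17 = 1·16 + 1
16 = 16·1 + 0
gcd = 1, so the inverse exists. Back-substitute:
1 = 17 − 16
1 = −288 + 17·17
1 = 17·881 − 52·288
1 = −52·2931 + 173·881
1 = 173·3812 − 225·2931
Thus 2931·(-225) ≡ 1 (mod 3812); reducing, -225 mod 3812 = 3587.

3587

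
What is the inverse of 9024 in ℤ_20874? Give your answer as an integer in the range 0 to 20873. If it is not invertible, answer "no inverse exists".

no inverse exists

Euclidean algorithm on 20874, 9024:
20874 = 2×9024 + 2826
9024 = 3×2826 + 546
2826 = 5×546 + 96
546 = 5×96 + 66
96 = 1×66 + 30
66 = 2×30 + 6
30 = 5×6 + 0
The gcd is 6, not 1, hence no inverse exists.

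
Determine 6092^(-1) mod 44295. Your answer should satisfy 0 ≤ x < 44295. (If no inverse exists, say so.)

16178

Run Euclid on (44295, 6092):
44295 = 7*6092 + 1651
6092 = 3*1651 + 1139
1651 = 1*1139 + 512
1139 = 2*512 + 115
512 = 4*115 + 52
115 = 2*52 + 11
52 = 4*11 + 8
11 = 1*8 + 3
8 = 2*3 + 2
3 = 1*2 + 1
2 = 2*1 + 0
gcd = 1, so the inverse exists. Back-substitute:
1 = 3 − 2
1 = −8 + 3·3
1 = 3·11 − 4·8
1 = −4·52 + 19·11
1 = 19·115 − 42·52
1 = −42·512 + 187·115
1 = 187·1139 − 416·512
1 = −416·1651 + 603·1139
1 = 603·6092 − 2225·1651
1 = −2225·44295 + 16178·6092
So 6092·16178 ≡ 1 (mod 44295).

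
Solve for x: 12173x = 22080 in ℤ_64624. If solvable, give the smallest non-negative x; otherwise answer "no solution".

no solution

gcd(12173, 64624):
64624 = 5×12173 + 3759
12173 = 3×3759 + 896
3759 = 4×896 + 175
896 = 5×175 + 21
175 = 8×21 + 7
21 = 3×7 + 0
gcd = 7, but 7 ∤ 22080, so the congruence has no solution.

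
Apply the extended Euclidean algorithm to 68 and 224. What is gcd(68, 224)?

4

Euclidean algorithm:
224 = 3·68 + 20
68 = 3·20 + 8
20 = 2·8 + 4
8 = 2·4 + 0
gcd(68, 224) = 4.
Back-substituting:
4 = 20 − 2·8
4 = −2·68 + 7·20
4 = 7·224 − 23·68
So 4 = (7)·224 + (-23)·68.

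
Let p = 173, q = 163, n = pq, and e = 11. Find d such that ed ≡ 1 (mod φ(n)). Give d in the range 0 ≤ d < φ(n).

φ(n) = (p−1)(q−1) = 172·162 = 27864.
Need d with 11·d ≡ 1 (mod 27864). Apply the extended Euclidean algorithm:
27864 = 2533×11 + 1
11 = 11×1 + 0
Back-substitute:
1 = 27864 − 2533·11
So 11·(-2533) ≡ 1 (mod 27864), hence d ≡ -2533 ≡ 25331 (mod 27864).

25331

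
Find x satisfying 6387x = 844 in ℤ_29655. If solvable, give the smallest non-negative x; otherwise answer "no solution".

gcd(6387, 29655):
29655 = 4·6387 + 4107
6387 = 1·4107 + 2280
4107 = 1·2280 + 1827
2280 = 1·1827 + 453
1827 = 4·453 + 15
453 = 30·15 + 3
15 = 5·3 + 0
gcd = 3, but 3 ∤ 844, so the congruence has no solution.

no solution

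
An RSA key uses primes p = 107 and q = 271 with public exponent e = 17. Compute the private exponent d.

φ(n) = (p−1)(q−1) = 106·270 = 28620.
Need d with 17·d ≡ 1 (mod 28620). Apply the extended Euclidean algorithm:
28620 = 1683×17 + 9
17 = 1×9 + 8
9 = 1×8 + 1
8 = 8×1 + 0
Back-substitute:
1 = 9 − 8
1 = −17 + 2·9
1 = 2·28620 − 3367·17
So 17·(-3367) ≡ 1 (mod 28620), hence d ≡ -3367 ≡ 25253 (mod 28620).

25253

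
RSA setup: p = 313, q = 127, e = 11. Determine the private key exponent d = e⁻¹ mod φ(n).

φ(n) = (p−1)(q−1) = 312·126 = 39312.
Need d with 11·d ≡ 1 (mod 39312). Apply the extended Euclidean algorithm:
39312 = 3573·11 + 9
11 = 1·9 + 2
9 = 4·2 + 1
2 = 2·1 + 0
Back-substitute:
1 = 9 − 4·2
1 = −4·11 + 5·9
1 = 5·39312 − 17869·11
So 11·(-17869) ≡ 1 (mod 39312), hence d ≡ -17869 ≡ 21443 (mod 39312).

21443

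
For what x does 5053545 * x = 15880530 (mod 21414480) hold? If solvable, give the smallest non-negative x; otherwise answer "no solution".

First find gcd(5053545, 21414480):
21414480 = 4·5053545 + 1200300
5053545 = 4·1200300 + 252345
1200300 = 4·252345 + 190920
252345 = 1·190920 + 61425
190920 = 3·61425 + 6645
61425 = 9·6645 + 1620
6645 = 4·1620 + 165
1620 = 9·165 + 135
165 = 1·135 + 30
135 = 4·30 + 15
30 = 2·15 + 0
gcd = 15 and 15 | 15880530, so solutions exist. Divide through by 15: 336903x ≡ 1058702 (mod 1427632).
Now find 336903⁻¹ mod 1427632:
1427632 = 4×336903 + 80020
336903 = 4×80020 + 16823
80020 = 4×16823 + 12728
16823 = 1×12728 + 4095
12728 = 3×4095 + 443
4095 = 9×443 + 108
443 = 4×108 + 11
108 = 9×11 + 9
11 = 1×9 + 2
9 = 4×2 + 1
2 = 2×1 + 0
Back-substitute:
1 = 9 − 4·2
1 = −4·11 + 5·9
1 = 5·108 − 49·11
1 = −49·443 + 201·108
1 = 201·4095 − 1858·443
1 = −1858·12728 + 5775·4095
1 = 5775·16823 − 7633·12728
1 = −7633·80020 + 36307·16823
1 = 36307·336903 − 152861·80020
1 = −152861·1427632 + 647751·336903
So 336903⁻¹ ≡ 647751 (mod 1427632).
Then x ≡ 647751·1058702 ≡ 826946 (mod 1427632); the smallest non-negative solution is x = 826946.

826946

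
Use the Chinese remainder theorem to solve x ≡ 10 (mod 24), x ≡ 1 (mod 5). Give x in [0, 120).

Write x = 10 + 24·k. Then 24·k ≡ 1 − 10 ≡ 1 (mod 5).
Need 24⁻¹ mod 5. Extended Euclid on (5, 4):
5 = 1*4 + 1
4 = 4*1 + 0
Back-substitute:
1 = 5 − 4
24⁻¹ ≡ 4 (mod 5), so k ≡ 4·1 ≡ 4 (mod 5).
x = 10 + 24·4 = 106.

106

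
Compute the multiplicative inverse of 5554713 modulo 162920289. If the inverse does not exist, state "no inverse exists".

Compute gcd(5554713, 162920289):
162920289 = 29*5554713 + 1833612
5554713 = 3*1833612 + 53877
1833612 = 34*53877 + 1794
53877 = 30*1794 + 57
1794 = 31*57 + 27
57 = 2*27 + 3
27 = 9*3 + 0
The gcd is 3, not 1, hence no inverse exists.

no inverse exists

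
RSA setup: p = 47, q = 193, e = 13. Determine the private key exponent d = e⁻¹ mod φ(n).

3397

φ(n) = (p−1)(q−1) = 46·192 = 8832.
Need d with 13·d ≡ 1 (mod 8832). Apply the extended Euclidean algorithm:
8832 = 679×13 + 5
13 = 2×5 + 3
5 = 1×3 + 2
3 = 1×2 + 1
2 = 2×1 + 0
Back-substitute:
1 = 3 − 2
1 = −5 + 2·3
1 = 2·13 − 5·5
1 = −5·8832 + 3397·13
So 13·3397 ≡ 1 (mod 8832), hence d = 3397.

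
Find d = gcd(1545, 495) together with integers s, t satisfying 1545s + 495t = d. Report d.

Repeated division:
1545 = 3×495 + 60
495 = 8×60 + 15
60 = 4×15 + 0
gcd(1545, 495) = 15.
Express as a combination:
15 = 495 − 8·60
15 = −8·1545 + 25·495
So 15 = (-8)·1545 + (25)·495.

15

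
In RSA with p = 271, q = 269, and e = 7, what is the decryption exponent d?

φ(n) = (p−1)(q−1) = 270·268 = 72360.
Need d with 7·d ≡ 1 (mod 72360). Apply the extended Euclidean algorithm:
72360 = 10337*7 + 1
7 = 7*1 + 0
Back-substitute:
1 = 72360 − 10337·7
So 7·(-10337) ≡ 1 (mod 72360), hence d ≡ -10337 ≡ 62023 (mod 72360).

62023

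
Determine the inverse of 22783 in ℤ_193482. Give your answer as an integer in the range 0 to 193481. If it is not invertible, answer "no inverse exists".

39031

Apply the Euclidean algorithm to 193482 and 22783:
193482 = 8·22783 + 11218
22783 = 2·11218 + 347
11218 = 32·347 + 114
347 = 3·114 + 5
114 = 22·5 + 4
5 = 1·4 + 1
4 = 4·1 + 0
gcd = 1, so the inverse exists. Back-substitute:
1 = 5 − 4
1 = −114 + 23·5
1 = 23·347 − 70·114
1 = −70·11218 + 2263·347
1 = 2263·22783 − 4596·11218
1 = −4596·193482 + 39031·22783
So 22783·39031 ≡ 1 (mod 193482).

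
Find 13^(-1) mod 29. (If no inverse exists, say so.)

9

gcd(29, 13) by repeated division:
29 = 2*13 + 3
13 = 4*3 + 1
3 = 3*1 + 0
Since gcd(13, 29) = 1, back-substitute to write 1 as a combination:
1 = 13 − 4·3
1 = −4·29 + 9·13
So 13·9 ≡ 1 (mod 29).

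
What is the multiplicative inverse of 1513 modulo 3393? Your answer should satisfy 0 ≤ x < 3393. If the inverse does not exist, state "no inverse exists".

2413

Apply the Euclidean algorithm to 3393 and 1513:
3393 = 2·1513 + 367
1513 = 4·367 + 45
367 = 8·45 + 7
45 = 6·7 + 3
7 = 2·3 + 1
3 = 3·1 + 0
The gcd is 1. Working backward:
1 = 7 − 2·3
1 = −2·45 + 13·7
1 = 13·367 − 106·45
1 = −106·1513 + 437·367
1 = 437·3393 − 980·1513
Thus 1513·(-980) ≡ 1 (mod 3393); reducing, -980 mod 3393 = 2413.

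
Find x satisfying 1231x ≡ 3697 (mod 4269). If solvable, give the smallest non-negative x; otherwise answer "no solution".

First find gcd(1231, 4269):
4269 = 3*1231 + 576
1231 = 2*576 + 79
576 = 7*79 + 23
79 = 3*23 + 10
23 = 2*10 + 3
10 = 3*3 + 1
3 = 3*1 + 0
gcd = 1, so a unique solution mod 4269 exists.
Back-substitute for the Bézout coefficients:
1 = 10 − 3·3
1 = −3·23 + 7·10
1 = 7·79 − 24·23
1 = −24·576 + 175·79
1 = 175·1231 − 374·576
1 = −374·4269 + 1297·1231
So 1231·(1297) ≡ 1 (mod 4269), giving 1231⁻¹ ≡ 1297.
x ≡ 1231⁻¹·3697 ≡ 1297·3697 ≡ 922 (mod 4269).

922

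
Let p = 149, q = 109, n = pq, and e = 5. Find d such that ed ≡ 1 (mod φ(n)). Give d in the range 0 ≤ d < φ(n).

3197

φ(n) = (p−1)(q−1) = 148·108 = 15984.
Need d with 5·d ≡ 1 (mod 15984). Apply the extended Euclidean algorithm:
15984 = 3196×5 + 4
5 = 1×4 + 1
4 = 4×1 + 0
Back-substitute:
1 = 5 − 4
1 = −15984 + 3197·5
So 5·3197 ≡ 1 (mod 15984), hence d = 3197.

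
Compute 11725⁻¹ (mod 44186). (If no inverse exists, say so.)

gcd(44186, 11725) by repeated division:
44186 = 3·11725 + 9011
11725 = 1·9011 + 2714
9011 = 3·2714 + 869
2714 = 3·869 + 107
869 = 8·107 + 13
107 = 8·13 + 3
13 = 4·3 + 1
3 = 3·1 + 0
The gcd is 1. Working backward:
1 = 13 − 4·3
1 = −4·107 + 33·13
1 = 33·869 − 268·107
1 = −268·2714 + 837·869
1 = 837·9011 − 2779·2714
1 = −2779·11725 + 3616·9011
1 = 3616·44186 − 13627·11725
Thus 11725·(-13627) ≡ 1 (mod 44186); reducing, -13627 mod 44186 = 30559.

30559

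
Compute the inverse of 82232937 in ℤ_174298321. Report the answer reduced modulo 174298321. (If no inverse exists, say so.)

4461157

Run Euclid on (174298321, 82232937):
174298321 = 2×82232937 + 9832447
82232937 = 8×9832447 + 3573361
9832447 = 2×3573361 + 2685725
3573361 = 1×2685725 + 887636
2685725 = 3×887636 + 22817
887636 = 38×22817 + 20590
22817 = 1×20590 + 2227
20590 = 9×2227 + 547
2227 = 4×547 + 39
547 = 14×39 + 1
39 = 39×1 + 0
Since gcd(82232937, 174298321) = 1, back-substitute to write 1 as a combination:
1 = 547 − 14·39
1 = −14·2227 + 57·547
1 = 57·20590 − 527·2227
1 = −527·22817 + 584·20590
1 = 584·887636 − 22719·22817
1 = −22719·2685725 + 68741·887636
1 = 68741·3573361 − 91460·2685725
1 = −91460·9832447 + 251661·3573361
1 = 251661·82232937 − 2104748·9832447
1 = −2104748·174298321 + 4461157·82232937
So 82232937·4461157 ≡ 1 (mod 174298321).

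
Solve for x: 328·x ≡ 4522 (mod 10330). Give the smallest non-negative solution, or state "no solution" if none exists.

1494

First find gcd(328, 10330):
10330 = 31*328 + 162
328 = 2*162 + 4
162 = 40*4 + 2
4 = 2*2 + 0
gcd = 2 and 2 | 4522, so solutions exist. Divide through by 2: 164x ≡ 2261 (mod 5165).
Now find 164⁻¹ mod 5165:
5165 = 31·164 + 81
164 = 2·81 + 2
81 = 40·2 + 1
2 = 2·1 + 0
Back-substitute:
1 = 81 − 40·2
1 = −40·164 + 81·81
1 = 81·5165 − 2551·164
So 164·(-2551) ≡ 1 (mod 5165), i.e. 164⁻¹ ≡ 2614.
Then x ≡ 2614·2261 ≡ 1494 (mod 5165); the smallest non-negative solution is x = 1494.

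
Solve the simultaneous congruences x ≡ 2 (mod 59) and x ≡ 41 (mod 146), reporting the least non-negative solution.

3837

Write x = 2 + 59·k. Then 59·k ≡ 41 − 2 ≡ 39 (mod 146).
Need 59⁻¹ mod 146. Extended Euclid on (146, 59):
146 = 2·59 + 28
59 = 2·28 + 3
28 = 9·3 + 1
3 = 3·1 + 0
Back-substitute:
1 = 28 − 9·3
1 = −9·59 + 19·28
1 = 19·146 − 47·59
59⁻¹ ≡ 99 (mod 146), so k ≡ 99·39 ≡ 65 (mod 146).
x = 2 + 59·65 = 3837.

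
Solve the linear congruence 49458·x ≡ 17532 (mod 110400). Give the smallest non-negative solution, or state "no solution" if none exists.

3054

First find gcd(49458, 110400):
110400 = 2·49458 + 11484
49458 = 4·11484 + 3522
11484 = 3·3522 + 918
3522 = 3·918 + 768
918 = 1·768 + 150
768 = 5·150 + 18
150 = 8·18 + 6
18 = 3·6 + 0
gcd = 6 and 6 | 17532, so solutions exist. Divide through by 6: 8243x ≡ 2922 (mod 18400).
Now find 8243⁻¹ mod 18400:
18400 = 2×8243 + 1914
8243 = 4×1914 + 587
1914 = 3×587 + 153
587 = 3×153 + 128
153 = 1×128 + 25
128 = 5×25 + 3
25 = 8×3 + 1
3 = 3×1 + 0
Back-substitute:
1 = 25 − 8·3
1 = −8·128 + 41·25
1 = 41·153 − 49·128
1 = −49·587 + 188·153
1 = 188·1914 − 613·587
1 = −613·8243 + 2640·1914
1 = 2640·18400 − 5893·8243
So 8243·(-5893) ≡ 1 (mod 18400), i.e. 8243⁻¹ ≡ 12507.
Then x ≡ 12507·2922 ≡ 3054 (mod 18400); the smallest non-negative solution is x = 3054.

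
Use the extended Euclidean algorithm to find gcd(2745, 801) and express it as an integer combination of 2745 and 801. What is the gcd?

9

Euclidean algorithm:
2745 = 3*801 + 342
801 = 2*342 + 117
342 = 2*117 + 108
117 = 1*108 + 9
108 = 12*9 + 0
gcd(2745, 801) = 9.
Working backward:
9 = 117 − 108
9 = −342 + 3·117
9 = 3·801 − 7·342
9 = −7·2745 + 24·801
So 9 = (-7)·2745 + (24)·801.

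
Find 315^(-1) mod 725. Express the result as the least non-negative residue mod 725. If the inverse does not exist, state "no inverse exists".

Euclidean algorithm on 725, 315:
725 = 2·315 + 95
315 = 3·95 + 30
95 = 3·30 + 5
30 = 6·5 + 0
gcd(315, 725) = 5 ≠ 1, so 315 has no multiplicative inverse modulo 725.

no inverse exists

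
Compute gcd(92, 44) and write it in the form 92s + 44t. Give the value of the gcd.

Repeated division:
92 = 2*44 + 4
44 = 11*4 + 0
gcd(92, 44) = 4.
Express as a combination:
4 = 92 − 2·44
So 4 = (1)·92 + (-2)·44.

4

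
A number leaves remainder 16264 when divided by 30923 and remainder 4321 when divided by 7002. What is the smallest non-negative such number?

Write x = 16264 + 30923·k. Then 30923·k ≡ 4321 − 16264 ≡ 2061 (mod 7002).
Need 30923⁻¹ mod 7002. Extended Euclid on (7002, 2915):
7002 = 2×2915 + 1172
2915 = 2×1172 + 571
1172 = 2×571 + 30
571 = 19×30 + 1
30 = 30×1 + 0
Back-substitute:
1 = 571 − 19·30
1 = −19·1172 + 39·571
1 = 39·2915 − 97·1172
1 = −97·7002 + 233·2915
30923⁻¹ ≡ 233 (mod 7002), so k ≡ 233·2061 ≡ 4077 (mod 7002).
x = 16264 + 30923·4077 = 126089335.

126089335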